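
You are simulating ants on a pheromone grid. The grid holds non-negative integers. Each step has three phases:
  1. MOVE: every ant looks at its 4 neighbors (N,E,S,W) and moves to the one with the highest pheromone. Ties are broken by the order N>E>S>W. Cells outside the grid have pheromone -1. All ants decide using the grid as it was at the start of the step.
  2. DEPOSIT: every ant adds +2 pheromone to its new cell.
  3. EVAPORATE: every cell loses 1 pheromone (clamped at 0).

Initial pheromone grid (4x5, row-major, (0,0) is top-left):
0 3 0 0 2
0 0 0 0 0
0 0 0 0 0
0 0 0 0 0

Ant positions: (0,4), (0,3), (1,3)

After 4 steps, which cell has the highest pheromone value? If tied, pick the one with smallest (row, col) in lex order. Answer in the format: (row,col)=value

Answer: (0,4)=10

Derivation:
Step 1: ant0:(0,4)->S->(1,4) | ant1:(0,3)->E->(0,4) | ant2:(1,3)->N->(0,3)
  grid max=3 at (0,4)
Step 2: ant0:(1,4)->N->(0,4) | ant1:(0,4)->S->(1,4) | ant2:(0,3)->E->(0,4)
  grid max=6 at (0,4)
Step 3: ant0:(0,4)->S->(1,4) | ant1:(1,4)->N->(0,4) | ant2:(0,4)->S->(1,4)
  grid max=7 at (0,4)
Step 4: ant0:(1,4)->N->(0,4) | ant1:(0,4)->S->(1,4) | ant2:(1,4)->N->(0,4)
  grid max=10 at (0,4)
Final grid:
  0 0 0 0 10
  0 0 0 0 6
  0 0 0 0 0
  0 0 0 0 0
Max pheromone 10 at (0,4)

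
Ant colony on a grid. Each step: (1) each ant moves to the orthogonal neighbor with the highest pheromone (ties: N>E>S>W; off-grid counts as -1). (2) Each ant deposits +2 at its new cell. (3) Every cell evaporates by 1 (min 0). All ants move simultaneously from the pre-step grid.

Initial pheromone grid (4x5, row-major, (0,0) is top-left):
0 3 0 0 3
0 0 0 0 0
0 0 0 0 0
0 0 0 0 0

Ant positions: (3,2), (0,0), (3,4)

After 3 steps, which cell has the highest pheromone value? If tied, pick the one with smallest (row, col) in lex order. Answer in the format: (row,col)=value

Step 1: ant0:(3,2)->N->(2,2) | ant1:(0,0)->E->(0,1) | ant2:(3,4)->N->(2,4)
  grid max=4 at (0,1)
Step 2: ant0:(2,2)->N->(1,2) | ant1:(0,1)->E->(0,2) | ant2:(2,4)->N->(1,4)
  grid max=3 at (0,1)
Step 3: ant0:(1,2)->N->(0,2) | ant1:(0,2)->W->(0,1) | ant2:(1,4)->N->(0,4)
  grid max=4 at (0,1)
Final grid:
  0 4 2 0 2
  0 0 0 0 0
  0 0 0 0 0
  0 0 0 0 0
Max pheromone 4 at (0,1)

Answer: (0,1)=4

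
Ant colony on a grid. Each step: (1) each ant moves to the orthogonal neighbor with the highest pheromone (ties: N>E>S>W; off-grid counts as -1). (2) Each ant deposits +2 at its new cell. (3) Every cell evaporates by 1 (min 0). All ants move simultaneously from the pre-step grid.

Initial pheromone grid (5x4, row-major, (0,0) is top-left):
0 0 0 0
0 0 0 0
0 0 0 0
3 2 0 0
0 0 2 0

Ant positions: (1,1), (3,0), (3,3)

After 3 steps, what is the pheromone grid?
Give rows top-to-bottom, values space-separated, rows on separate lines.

After step 1: ants at (0,1),(3,1),(2,3)
  0 1 0 0
  0 0 0 0
  0 0 0 1
  2 3 0 0
  0 0 1 0
After step 2: ants at (0,2),(3,0),(1,3)
  0 0 1 0
  0 0 0 1
  0 0 0 0
  3 2 0 0
  0 0 0 0
After step 3: ants at (0,3),(3,1),(0,3)
  0 0 0 3
  0 0 0 0
  0 0 0 0
  2 3 0 0
  0 0 0 0

0 0 0 3
0 0 0 0
0 0 0 0
2 3 0 0
0 0 0 0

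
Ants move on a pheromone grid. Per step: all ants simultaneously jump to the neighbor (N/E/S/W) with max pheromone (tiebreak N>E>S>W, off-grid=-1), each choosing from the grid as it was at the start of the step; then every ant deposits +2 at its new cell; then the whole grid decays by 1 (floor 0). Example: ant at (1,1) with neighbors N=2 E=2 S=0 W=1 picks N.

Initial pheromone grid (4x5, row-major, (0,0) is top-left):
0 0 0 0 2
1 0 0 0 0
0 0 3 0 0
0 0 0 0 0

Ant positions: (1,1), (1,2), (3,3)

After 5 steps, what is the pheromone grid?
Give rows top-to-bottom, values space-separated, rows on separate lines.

After step 1: ants at (1,0),(2,2),(2,3)
  0 0 0 0 1
  2 0 0 0 0
  0 0 4 1 0
  0 0 0 0 0
After step 2: ants at (0,0),(2,3),(2,2)
  1 0 0 0 0
  1 0 0 0 0
  0 0 5 2 0
  0 0 0 0 0
After step 3: ants at (1,0),(2,2),(2,3)
  0 0 0 0 0
  2 0 0 0 0
  0 0 6 3 0
  0 0 0 0 0
After step 4: ants at (0,0),(2,3),(2,2)
  1 0 0 0 0
  1 0 0 0 0
  0 0 7 4 0
  0 0 0 0 0
After step 5: ants at (1,0),(2,2),(2,3)
  0 0 0 0 0
  2 0 0 0 0
  0 0 8 5 0
  0 0 0 0 0

0 0 0 0 0
2 0 0 0 0
0 0 8 5 0
0 0 0 0 0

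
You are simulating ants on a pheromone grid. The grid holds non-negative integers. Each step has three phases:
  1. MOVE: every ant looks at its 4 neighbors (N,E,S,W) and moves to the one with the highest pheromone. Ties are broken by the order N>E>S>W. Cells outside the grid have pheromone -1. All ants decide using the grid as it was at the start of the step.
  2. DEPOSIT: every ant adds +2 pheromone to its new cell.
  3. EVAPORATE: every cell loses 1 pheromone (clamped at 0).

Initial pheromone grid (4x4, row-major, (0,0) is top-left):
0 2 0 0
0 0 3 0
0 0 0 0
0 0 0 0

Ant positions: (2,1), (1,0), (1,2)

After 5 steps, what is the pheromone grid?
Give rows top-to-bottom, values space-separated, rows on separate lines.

After step 1: ants at (1,1),(0,0),(0,2)
  1 1 1 0
  0 1 2 0
  0 0 0 0
  0 0 0 0
After step 2: ants at (1,2),(0,1),(1,2)
  0 2 0 0
  0 0 5 0
  0 0 0 0
  0 0 0 0
After step 3: ants at (0,2),(0,2),(0,2)
  0 1 5 0
  0 0 4 0
  0 0 0 0
  0 0 0 0
After step 4: ants at (1,2),(1,2),(1,2)
  0 0 4 0
  0 0 9 0
  0 0 0 0
  0 0 0 0
After step 5: ants at (0,2),(0,2),(0,2)
  0 0 9 0
  0 0 8 0
  0 0 0 0
  0 0 0 0

0 0 9 0
0 0 8 0
0 0 0 0
0 0 0 0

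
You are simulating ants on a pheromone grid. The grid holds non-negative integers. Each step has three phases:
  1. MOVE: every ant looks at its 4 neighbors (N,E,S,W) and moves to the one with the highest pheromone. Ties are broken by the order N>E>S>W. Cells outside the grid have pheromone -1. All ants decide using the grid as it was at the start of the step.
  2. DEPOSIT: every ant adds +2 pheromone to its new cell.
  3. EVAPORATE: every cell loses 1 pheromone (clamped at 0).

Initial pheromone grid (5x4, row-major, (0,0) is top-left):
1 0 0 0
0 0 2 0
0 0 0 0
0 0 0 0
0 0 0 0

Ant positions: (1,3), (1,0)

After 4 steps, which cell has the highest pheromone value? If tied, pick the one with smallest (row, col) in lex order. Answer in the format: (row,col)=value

Answer: (1,2)=4

Derivation:
Step 1: ant0:(1,3)->W->(1,2) | ant1:(1,0)->N->(0,0)
  grid max=3 at (1,2)
Step 2: ant0:(1,2)->N->(0,2) | ant1:(0,0)->E->(0,1)
  grid max=2 at (1,2)
Step 3: ant0:(0,2)->S->(1,2) | ant1:(0,1)->E->(0,2)
  grid max=3 at (1,2)
Step 4: ant0:(1,2)->N->(0,2) | ant1:(0,2)->S->(1,2)
  grid max=4 at (1,2)
Final grid:
  0 0 3 0
  0 0 4 0
  0 0 0 0
  0 0 0 0
  0 0 0 0
Max pheromone 4 at (1,2)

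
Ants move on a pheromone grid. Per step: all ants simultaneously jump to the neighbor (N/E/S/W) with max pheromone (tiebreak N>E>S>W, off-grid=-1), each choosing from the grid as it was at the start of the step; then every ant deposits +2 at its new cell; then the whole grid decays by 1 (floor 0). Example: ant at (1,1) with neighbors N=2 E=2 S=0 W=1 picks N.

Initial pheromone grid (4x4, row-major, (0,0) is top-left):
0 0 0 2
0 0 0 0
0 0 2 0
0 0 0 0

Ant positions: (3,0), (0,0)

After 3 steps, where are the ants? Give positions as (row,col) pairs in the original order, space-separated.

Step 1: ant0:(3,0)->N->(2,0) | ant1:(0,0)->E->(0,1)
  grid max=1 at (0,1)
Step 2: ant0:(2,0)->N->(1,0) | ant1:(0,1)->E->(0,2)
  grid max=1 at (0,2)
Step 3: ant0:(1,0)->N->(0,0) | ant1:(0,2)->E->(0,3)
  grid max=1 at (0,0)

(0,0) (0,3)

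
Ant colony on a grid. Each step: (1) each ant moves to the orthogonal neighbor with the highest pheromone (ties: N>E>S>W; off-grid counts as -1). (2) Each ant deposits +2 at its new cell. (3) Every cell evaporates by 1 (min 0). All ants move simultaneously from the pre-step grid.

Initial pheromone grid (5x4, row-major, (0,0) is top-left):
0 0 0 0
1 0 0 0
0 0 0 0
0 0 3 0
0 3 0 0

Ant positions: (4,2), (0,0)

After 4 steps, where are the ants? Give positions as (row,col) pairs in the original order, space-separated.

Step 1: ant0:(4,2)->N->(3,2) | ant1:(0,0)->S->(1,0)
  grid max=4 at (3,2)
Step 2: ant0:(3,2)->N->(2,2) | ant1:(1,0)->N->(0,0)
  grid max=3 at (3,2)
Step 3: ant0:(2,2)->S->(3,2) | ant1:(0,0)->S->(1,0)
  grid max=4 at (3,2)
Step 4: ant0:(3,2)->N->(2,2) | ant1:(1,0)->N->(0,0)
  grid max=3 at (3,2)

(2,2) (0,0)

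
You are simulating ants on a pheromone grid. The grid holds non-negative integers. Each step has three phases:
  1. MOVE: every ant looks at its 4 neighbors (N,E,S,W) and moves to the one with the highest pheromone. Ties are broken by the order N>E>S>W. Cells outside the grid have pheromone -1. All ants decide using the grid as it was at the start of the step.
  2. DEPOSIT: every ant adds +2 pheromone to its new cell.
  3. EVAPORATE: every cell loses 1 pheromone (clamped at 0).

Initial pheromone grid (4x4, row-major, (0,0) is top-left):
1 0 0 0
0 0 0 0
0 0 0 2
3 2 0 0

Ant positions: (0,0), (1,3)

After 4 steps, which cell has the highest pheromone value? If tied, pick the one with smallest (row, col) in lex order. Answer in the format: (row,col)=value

Answer: (1,3)=3

Derivation:
Step 1: ant0:(0,0)->E->(0,1) | ant1:(1,3)->S->(2,3)
  grid max=3 at (2,3)
Step 2: ant0:(0,1)->E->(0,2) | ant1:(2,3)->N->(1,3)
  grid max=2 at (2,3)
Step 3: ant0:(0,2)->E->(0,3) | ant1:(1,3)->S->(2,3)
  grid max=3 at (2,3)
Step 4: ant0:(0,3)->S->(1,3) | ant1:(2,3)->N->(1,3)
  grid max=3 at (1,3)
Final grid:
  0 0 0 0
  0 0 0 3
  0 0 0 2
  0 0 0 0
Max pheromone 3 at (1,3)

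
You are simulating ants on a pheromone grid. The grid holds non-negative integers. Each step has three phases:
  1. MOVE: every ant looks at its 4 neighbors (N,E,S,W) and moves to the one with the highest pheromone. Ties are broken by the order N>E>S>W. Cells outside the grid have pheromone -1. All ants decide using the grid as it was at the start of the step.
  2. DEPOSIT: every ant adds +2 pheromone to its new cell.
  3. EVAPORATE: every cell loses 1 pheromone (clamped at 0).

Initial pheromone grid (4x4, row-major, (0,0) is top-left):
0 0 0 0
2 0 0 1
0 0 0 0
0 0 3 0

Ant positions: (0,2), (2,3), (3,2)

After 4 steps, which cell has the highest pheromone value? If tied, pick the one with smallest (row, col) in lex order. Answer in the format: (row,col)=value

Step 1: ant0:(0,2)->E->(0,3) | ant1:(2,3)->N->(1,3) | ant2:(3,2)->N->(2,2)
  grid max=2 at (1,3)
Step 2: ant0:(0,3)->S->(1,3) | ant1:(1,3)->N->(0,3) | ant2:(2,2)->S->(3,2)
  grid max=3 at (1,3)
Step 3: ant0:(1,3)->N->(0,3) | ant1:(0,3)->S->(1,3) | ant2:(3,2)->N->(2,2)
  grid max=4 at (1,3)
Step 4: ant0:(0,3)->S->(1,3) | ant1:(1,3)->N->(0,3) | ant2:(2,2)->S->(3,2)
  grid max=5 at (1,3)
Final grid:
  0 0 0 4
  0 0 0 5
  0 0 0 0
  0 0 3 0
Max pheromone 5 at (1,3)

Answer: (1,3)=5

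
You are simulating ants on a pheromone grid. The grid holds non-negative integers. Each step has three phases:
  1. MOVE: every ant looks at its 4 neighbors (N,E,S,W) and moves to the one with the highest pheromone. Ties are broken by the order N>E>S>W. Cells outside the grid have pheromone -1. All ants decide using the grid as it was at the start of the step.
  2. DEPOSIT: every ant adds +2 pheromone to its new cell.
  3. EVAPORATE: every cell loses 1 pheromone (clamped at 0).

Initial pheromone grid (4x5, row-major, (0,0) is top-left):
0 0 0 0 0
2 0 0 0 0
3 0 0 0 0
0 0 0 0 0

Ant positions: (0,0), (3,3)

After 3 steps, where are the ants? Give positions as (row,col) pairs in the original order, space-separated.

Step 1: ant0:(0,0)->S->(1,0) | ant1:(3,3)->N->(2,3)
  grid max=3 at (1,0)
Step 2: ant0:(1,0)->S->(2,0) | ant1:(2,3)->N->(1,3)
  grid max=3 at (2,0)
Step 3: ant0:(2,0)->N->(1,0) | ant1:(1,3)->N->(0,3)
  grid max=3 at (1,0)

(1,0) (0,3)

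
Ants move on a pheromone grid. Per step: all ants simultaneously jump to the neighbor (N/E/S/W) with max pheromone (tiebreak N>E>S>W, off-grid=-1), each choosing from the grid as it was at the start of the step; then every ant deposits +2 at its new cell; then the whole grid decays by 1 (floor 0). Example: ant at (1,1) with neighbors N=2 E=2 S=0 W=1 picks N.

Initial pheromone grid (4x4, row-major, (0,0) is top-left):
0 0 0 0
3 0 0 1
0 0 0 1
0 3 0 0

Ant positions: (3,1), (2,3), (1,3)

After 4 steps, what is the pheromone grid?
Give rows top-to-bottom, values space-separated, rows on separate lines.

After step 1: ants at (2,1),(1,3),(2,3)
  0 0 0 0
  2 0 0 2
  0 1 0 2
  0 2 0 0
After step 2: ants at (3,1),(2,3),(1,3)
  0 0 0 0
  1 0 0 3
  0 0 0 3
  0 3 0 0
After step 3: ants at (2,1),(1,3),(2,3)
  0 0 0 0
  0 0 0 4
  0 1 0 4
  0 2 0 0
After step 4: ants at (3,1),(2,3),(1,3)
  0 0 0 0
  0 0 0 5
  0 0 0 5
  0 3 0 0

0 0 0 0
0 0 0 5
0 0 0 5
0 3 0 0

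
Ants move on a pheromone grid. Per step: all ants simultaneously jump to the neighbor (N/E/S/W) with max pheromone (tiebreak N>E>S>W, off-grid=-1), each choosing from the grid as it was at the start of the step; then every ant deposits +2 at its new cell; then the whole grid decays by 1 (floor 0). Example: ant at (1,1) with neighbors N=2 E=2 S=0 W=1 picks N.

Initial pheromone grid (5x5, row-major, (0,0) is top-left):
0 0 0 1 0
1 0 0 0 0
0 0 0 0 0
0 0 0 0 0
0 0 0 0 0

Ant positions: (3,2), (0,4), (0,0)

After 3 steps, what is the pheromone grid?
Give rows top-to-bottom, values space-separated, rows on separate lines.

After step 1: ants at (2,2),(0,3),(1,0)
  0 0 0 2 0
  2 0 0 0 0
  0 0 1 0 0
  0 0 0 0 0
  0 0 0 0 0
After step 2: ants at (1,2),(0,4),(0,0)
  1 0 0 1 1
  1 0 1 0 0
  0 0 0 0 0
  0 0 0 0 0
  0 0 0 0 0
After step 3: ants at (0,2),(0,3),(1,0)
  0 0 1 2 0
  2 0 0 0 0
  0 0 0 0 0
  0 0 0 0 0
  0 0 0 0 0

0 0 1 2 0
2 0 0 0 0
0 0 0 0 0
0 0 0 0 0
0 0 0 0 0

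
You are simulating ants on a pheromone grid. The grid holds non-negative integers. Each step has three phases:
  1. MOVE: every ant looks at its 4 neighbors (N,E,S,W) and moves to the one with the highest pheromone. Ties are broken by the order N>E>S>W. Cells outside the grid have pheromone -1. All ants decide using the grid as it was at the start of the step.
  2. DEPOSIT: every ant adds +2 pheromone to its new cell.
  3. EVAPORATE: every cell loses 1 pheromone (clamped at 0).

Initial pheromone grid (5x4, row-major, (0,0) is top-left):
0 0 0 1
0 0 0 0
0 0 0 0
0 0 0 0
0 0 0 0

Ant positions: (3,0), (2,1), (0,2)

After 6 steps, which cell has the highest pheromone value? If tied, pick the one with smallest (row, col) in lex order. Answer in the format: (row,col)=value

Answer: (0,3)=7

Derivation:
Step 1: ant0:(3,0)->N->(2,0) | ant1:(2,1)->N->(1,1) | ant2:(0,2)->E->(0,3)
  grid max=2 at (0,3)
Step 2: ant0:(2,0)->N->(1,0) | ant1:(1,1)->N->(0,1) | ant2:(0,3)->S->(1,3)
  grid max=1 at (0,1)
Step 3: ant0:(1,0)->N->(0,0) | ant1:(0,1)->E->(0,2) | ant2:(1,3)->N->(0,3)
  grid max=2 at (0,3)
Step 4: ant0:(0,0)->E->(0,1) | ant1:(0,2)->E->(0,3) | ant2:(0,3)->W->(0,2)
  grid max=3 at (0,3)
Step 5: ant0:(0,1)->E->(0,2) | ant1:(0,3)->W->(0,2) | ant2:(0,2)->E->(0,3)
  grid max=5 at (0,2)
Step 6: ant0:(0,2)->E->(0,3) | ant1:(0,2)->E->(0,3) | ant2:(0,3)->W->(0,2)
  grid max=7 at (0,3)
Final grid:
  0 0 6 7
  0 0 0 0
  0 0 0 0
  0 0 0 0
  0 0 0 0
Max pheromone 7 at (0,3)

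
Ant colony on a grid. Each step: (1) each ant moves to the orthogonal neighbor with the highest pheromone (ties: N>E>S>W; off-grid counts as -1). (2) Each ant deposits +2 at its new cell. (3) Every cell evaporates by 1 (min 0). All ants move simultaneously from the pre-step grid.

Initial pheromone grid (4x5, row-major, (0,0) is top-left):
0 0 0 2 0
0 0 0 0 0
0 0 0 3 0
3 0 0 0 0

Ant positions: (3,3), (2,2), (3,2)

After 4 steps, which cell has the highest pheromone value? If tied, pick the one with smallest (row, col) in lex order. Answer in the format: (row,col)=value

Step 1: ant0:(3,3)->N->(2,3) | ant1:(2,2)->E->(2,3) | ant2:(3,2)->N->(2,2)
  grid max=6 at (2,3)
Step 2: ant0:(2,3)->W->(2,2) | ant1:(2,3)->W->(2,2) | ant2:(2,2)->E->(2,3)
  grid max=7 at (2,3)
Step 3: ant0:(2,2)->E->(2,3) | ant1:(2,2)->E->(2,3) | ant2:(2,3)->W->(2,2)
  grid max=10 at (2,3)
Step 4: ant0:(2,3)->W->(2,2) | ant1:(2,3)->W->(2,2) | ant2:(2,2)->E->(2,3)
  grid max=11 at (2,3)
Final grid:
  0 0 0 0 0
  0 0 0 0 0
  0 0 8 11 0
  0 0 0 0 0
Max pheromone 11 at (2,3)

Answer: (2,3)=11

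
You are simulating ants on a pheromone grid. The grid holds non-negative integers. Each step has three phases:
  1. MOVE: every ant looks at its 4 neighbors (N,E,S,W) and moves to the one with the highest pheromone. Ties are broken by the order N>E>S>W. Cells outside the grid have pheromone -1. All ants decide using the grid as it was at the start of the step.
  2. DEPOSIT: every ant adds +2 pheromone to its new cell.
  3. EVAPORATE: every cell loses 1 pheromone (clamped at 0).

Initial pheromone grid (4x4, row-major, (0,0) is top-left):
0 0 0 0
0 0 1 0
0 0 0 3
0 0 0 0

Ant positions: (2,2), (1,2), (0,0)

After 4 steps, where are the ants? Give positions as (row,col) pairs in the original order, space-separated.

Step 1: ant0:(2,2)->E->(2,3) | ant1:(1,2)->N->(0,2) | ant2:(0,0)->E->(0,1)
  grid max=4 at (2,3)
Step 2: ant0:(2,3)->N->(1,3) | ant1:(0,2)->W->(0,1) | ant2:(0,1)->E->(0,2)
  grid max=3 at (2,3)
Step 3: ant0:(1,3)->S->(2,3) | ant1:(0,1)->E->(0,2) | ant2:(0,2)->W->(0,1)
  grid max=4 at (2,3)
Step 4: ant0:(2,3)->N->(1,3) | ant1:(0,2)->W->(0,1) | ant2:(0,1)->E->(0,2)
  grid max=4 at (0,1)

(1,3) (0,1) (0,2)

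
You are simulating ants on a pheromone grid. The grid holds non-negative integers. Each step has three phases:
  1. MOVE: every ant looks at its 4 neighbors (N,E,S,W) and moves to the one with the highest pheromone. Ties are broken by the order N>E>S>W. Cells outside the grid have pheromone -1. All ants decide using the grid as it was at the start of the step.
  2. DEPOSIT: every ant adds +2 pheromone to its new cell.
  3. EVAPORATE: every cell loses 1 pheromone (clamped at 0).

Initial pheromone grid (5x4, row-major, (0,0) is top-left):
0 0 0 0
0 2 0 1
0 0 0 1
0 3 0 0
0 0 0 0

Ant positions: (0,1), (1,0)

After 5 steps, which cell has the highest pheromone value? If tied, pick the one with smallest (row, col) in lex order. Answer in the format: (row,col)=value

Step 1: ant0:(0,1)->S->(1,1) | ant1:(1,0)->E->(1,1)
  grid max=5 at (1,1)
Step 2: ant0:(1,1)->N->(0,1) | ant1:(1,1)->N->(0,1)
  grid max=4 at (1,1)
Step 3: ant0:(0,1)->S->(1,1) | ant1:(0,1)->S->(1,1)
  grid max=7 at (1,1)
Step 4: ant0:(1,1)->N->(0,1) | ant1:(1,1)->N->(0,1)
  grid max=6 at (1,1)
Step 5: ant0:(0,1)->S->(1,1) | ant1:(0,1)->S->(1,1)
  grid max=9 at (1,1)
Final grid:
  0 4 0 0
  0 9 0 0
  0 0 0 0
  0 0 0 0
  0 0 0 0
Max pheromone 9 at (1,1)

Answer: (1,1)=9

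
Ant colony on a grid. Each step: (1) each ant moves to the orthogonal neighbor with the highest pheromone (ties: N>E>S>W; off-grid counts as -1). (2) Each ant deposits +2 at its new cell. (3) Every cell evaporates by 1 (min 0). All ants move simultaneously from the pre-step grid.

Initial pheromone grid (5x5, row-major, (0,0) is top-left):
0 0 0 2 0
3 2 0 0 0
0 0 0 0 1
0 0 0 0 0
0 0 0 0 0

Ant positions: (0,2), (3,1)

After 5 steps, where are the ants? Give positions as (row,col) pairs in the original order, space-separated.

Step 1: ant0:(0,2)->E->(0,3) | ant1:(3,1)->N->(2,1)
  grid max=3 at (0,3)
Step 2: ant0:(0,3)->E->(0,4) | ant1:(2,1)->N->(1,1)
  grid max=2 at (0,3)
Step 3: ant0:(0,4)->W->(0,3) | ant1:(1,1)->W->(1,0)
  grid max=3 at (0,3)
Step 4: ant0:(0,3)->E->(0,4) | ant1:(1,0)->E->(1,1)
  grid max=2 at (0,3)
Step 5: ant0:(0,4)->W->(0,3) | ant1:(1,1)->W->(1,0)
  grid max=3 at (0,3)

(0,3) (1,0)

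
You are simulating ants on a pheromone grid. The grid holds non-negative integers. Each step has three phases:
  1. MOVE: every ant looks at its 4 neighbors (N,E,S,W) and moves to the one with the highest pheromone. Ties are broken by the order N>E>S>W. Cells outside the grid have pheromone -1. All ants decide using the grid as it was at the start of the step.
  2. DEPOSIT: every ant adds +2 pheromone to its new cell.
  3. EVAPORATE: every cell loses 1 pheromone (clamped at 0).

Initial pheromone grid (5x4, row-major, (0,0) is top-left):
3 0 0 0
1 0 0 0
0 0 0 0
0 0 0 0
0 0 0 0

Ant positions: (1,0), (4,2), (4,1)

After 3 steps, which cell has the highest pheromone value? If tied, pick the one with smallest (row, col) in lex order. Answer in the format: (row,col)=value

Answer: (0,0)=4

Derivation:
Step 1: ant0:(1,0)->N->(0,0) | ant1:(4,2)->N->(3,2) | ant2:(4,1)->N->(3,1)
  grid max=4 at (0,0)
Step 2: ant0:(0,0)->E->(0,1) | ant1:(3,2)->W->(3,1) | ant2:(3,1)->E->(3,2)
  grid max=3 at (0,0)
Step 3: ant0:(0,1)->W->(0,0) | ant1:(3,1)->E->(3,2) | ant2:(3,2)->W->(3,1)
  grid max=4 at (0,0)
Final grid:
  4 0 0 0
  0 0 0 0
  0 0 0 0
  0 3 3 0
  0 0 0 0
Max pheromone 4 at (0,0)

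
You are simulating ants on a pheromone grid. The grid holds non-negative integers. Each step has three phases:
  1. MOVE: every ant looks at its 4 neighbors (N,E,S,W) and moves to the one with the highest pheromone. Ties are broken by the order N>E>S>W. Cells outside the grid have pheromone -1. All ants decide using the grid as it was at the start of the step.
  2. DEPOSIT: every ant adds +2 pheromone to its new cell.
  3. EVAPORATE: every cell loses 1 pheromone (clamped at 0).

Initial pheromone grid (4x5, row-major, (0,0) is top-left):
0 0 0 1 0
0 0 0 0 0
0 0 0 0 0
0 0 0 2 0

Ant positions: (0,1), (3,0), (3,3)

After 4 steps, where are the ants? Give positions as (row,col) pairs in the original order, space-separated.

Step 1: ant0:(0,1)->E->(0,2) | ant1:(3,0)->N->(2,0) | ant2:(3,3)->N->(2,3)
  grid max=1 at (0,2)
Step 2: ant0:(0,2)->E->(0,3) | ant1:(2,0)->N->(1,0) | ant2:(2,3)->S->(3,3)
  grid max=2 at (3,3)
Step 3: ant0:(0,3)->E->(0,4) | ant1:(1,0)->N->(0,0) | ant2:(3,3)->N->(2,3)
  grid max=1 at (0,0)
Step 4: ant0:(0,4)->S->(1,4) | ant1:(0,0)->E->(0,1) | ant2:(2,3)->S->(3,3)
  grid max=2 at (3,3)

(1,4) (0,1) (3,3)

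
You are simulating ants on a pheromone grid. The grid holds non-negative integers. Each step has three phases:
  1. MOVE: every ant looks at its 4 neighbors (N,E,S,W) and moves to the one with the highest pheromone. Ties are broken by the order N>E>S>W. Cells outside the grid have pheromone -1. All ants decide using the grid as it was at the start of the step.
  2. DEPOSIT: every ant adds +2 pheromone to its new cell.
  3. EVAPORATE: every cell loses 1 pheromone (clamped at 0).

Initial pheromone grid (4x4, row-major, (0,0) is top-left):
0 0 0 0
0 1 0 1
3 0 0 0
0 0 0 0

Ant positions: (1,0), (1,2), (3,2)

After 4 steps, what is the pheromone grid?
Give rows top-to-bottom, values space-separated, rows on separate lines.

After step 1: ants at (2,0),(1,3),(2,2)
  0 0 0 0
  0 0 0 2
  4 0 1 0
  0 0 0 0
After step 2: ants at (1,0),(0,3),(1,2)
  0 0 0 1
  1 0 1 1
  3 0 0 0
  0 0 0 0
After step 3: ants at (2,0),(1,3),(1,3)
  0 0 0 0
  0 0 0 4
  4 0 0 0
  0 0 0 0
After step 4: ants at (1,0),(0,3),(0,3)
  0 0 0 3
  1 0 0 3
  3 0 0 0
  0 0 0 0

0 0 0 3
1 0 0 3
3 0 0 0
0 0 0 0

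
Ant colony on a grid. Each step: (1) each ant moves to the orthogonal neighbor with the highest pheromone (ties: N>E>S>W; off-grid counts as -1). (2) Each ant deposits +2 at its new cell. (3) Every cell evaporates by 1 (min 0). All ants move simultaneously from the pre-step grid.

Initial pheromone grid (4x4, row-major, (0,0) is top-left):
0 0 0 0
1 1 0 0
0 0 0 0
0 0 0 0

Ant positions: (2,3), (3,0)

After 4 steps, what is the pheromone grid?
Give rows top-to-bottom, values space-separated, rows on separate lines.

After step 1: ants at (1,3),(2,0)
  0 0 0 0
  0 0 0 1
  1 0 0 0
  0 0 0 0
After step 2: ants at (0,3),(1,0)
  0 0 0 1
  1 0 0 0
  0 0 0 0
  0 0 0 0
After step 3: ants at (1,3),(0,0)
  1 0 0 0
  0 0 0 1
  0 0 0 0
  0 0 0 0
After step 4: ants at (0,3),(0,1)
  0 1 0 1
  0 0 0 0
  0 0 0 0
  0 0 0 0

0 1 0 1
0 0 0 0
0 0 0 0
0 0 0 0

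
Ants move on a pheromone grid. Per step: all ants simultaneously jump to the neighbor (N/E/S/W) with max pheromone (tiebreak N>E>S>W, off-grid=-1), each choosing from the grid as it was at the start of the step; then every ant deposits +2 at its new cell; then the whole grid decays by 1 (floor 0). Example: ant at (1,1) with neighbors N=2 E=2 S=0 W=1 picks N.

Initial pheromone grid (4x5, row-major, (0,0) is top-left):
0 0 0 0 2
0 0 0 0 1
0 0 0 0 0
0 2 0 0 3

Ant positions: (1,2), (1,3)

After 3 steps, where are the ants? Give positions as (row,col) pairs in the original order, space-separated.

Step 1: ant0:(1,2)->N->(0,2) | ant1:(1,3)->E->(1,4)
  grid max=2 at (1,4)
Step 2: ant0:(0,2)->E->(0,3) | ant1:(1,4)->N->(0,4)
  grid max=2 at (0,4)
Step 3: ant0:(0,3)->E->(0,4) | ant1:(0,4)->S->(1,4)
  grid max=3 at (0,4)

(0,4) (1,4)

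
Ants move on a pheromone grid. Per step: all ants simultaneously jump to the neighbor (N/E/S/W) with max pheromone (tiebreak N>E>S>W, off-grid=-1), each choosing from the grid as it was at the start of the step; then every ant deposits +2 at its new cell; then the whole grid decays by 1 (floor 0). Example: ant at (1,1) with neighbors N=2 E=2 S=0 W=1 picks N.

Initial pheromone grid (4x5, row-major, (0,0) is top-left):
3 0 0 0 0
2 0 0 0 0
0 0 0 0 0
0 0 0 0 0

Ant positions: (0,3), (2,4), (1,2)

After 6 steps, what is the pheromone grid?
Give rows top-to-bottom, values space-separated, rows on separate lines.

After step 1: ants at (0,4),(1,4),(0,2)
  2 0 1 0 1
  1 0 0 0 1
  0 0 0 0 0
  0 0 0 0 0
After step 2: ants at (1,4),(0,4),(0,3)
  1 0 0 1 2
  0 0 0 0 2
  0 0 0 0 0
  0 0 0 0 0
After step 3: ants at (0,4),(1,4),(0,4)
  0 0 0 0 5
  0 0 0 0 3
  0 0 0 0 0
  0 0 0 0 0
After step 4: ants at (1,4),(0,4),(1,4)
  0 0 0 0 6
  0 0 0 0 6
  0 0 0 0 0
  0 0 0 0 0
After step 5: ants at (0,4),(1,4),(0,4)
  0 0 0 0 9
  0 0 0 0 7
  0 0 0 0 0
  0 0 0 0 0
After step 6: ants at (1,4),(0,4),(1,4)
  0 0 0 0 10
  0 0 0 0 10
  0 0 0 0 0
  0 0 0 0 0

0 0 0 0 10
0 0 0 0 10
0 0 0 0 0
0 0 0 0 0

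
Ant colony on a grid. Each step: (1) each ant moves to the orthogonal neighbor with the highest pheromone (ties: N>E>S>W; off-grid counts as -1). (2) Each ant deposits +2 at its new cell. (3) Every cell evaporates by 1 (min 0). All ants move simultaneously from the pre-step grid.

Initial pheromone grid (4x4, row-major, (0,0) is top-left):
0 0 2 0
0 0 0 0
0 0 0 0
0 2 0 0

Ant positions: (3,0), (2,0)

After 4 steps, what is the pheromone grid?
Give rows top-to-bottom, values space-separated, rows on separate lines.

After step 1: ants at (3,1),(1,0)
  0 0 1 0
  1 0 0 0
  0 0 0 0
  0 3 0 0
After step 2: ants at (2,1),(0,0)
  1 0 0 0
  0 0 0 0
  0 1 0 0
  0 2 0 0
After step 3: ants at (3,1),(0,1)
  0 1 0 0
  0 0 0 0
  0 0 0 0
  0 3 0 0
After step 4: ants at (2,1),(0,2)
  0 0 1 0
  0 0 0 0
  0 1 0 0
  0 2 0 0

0 0 1 0
0 0 0 0
0 1 0 0
0 2 0 0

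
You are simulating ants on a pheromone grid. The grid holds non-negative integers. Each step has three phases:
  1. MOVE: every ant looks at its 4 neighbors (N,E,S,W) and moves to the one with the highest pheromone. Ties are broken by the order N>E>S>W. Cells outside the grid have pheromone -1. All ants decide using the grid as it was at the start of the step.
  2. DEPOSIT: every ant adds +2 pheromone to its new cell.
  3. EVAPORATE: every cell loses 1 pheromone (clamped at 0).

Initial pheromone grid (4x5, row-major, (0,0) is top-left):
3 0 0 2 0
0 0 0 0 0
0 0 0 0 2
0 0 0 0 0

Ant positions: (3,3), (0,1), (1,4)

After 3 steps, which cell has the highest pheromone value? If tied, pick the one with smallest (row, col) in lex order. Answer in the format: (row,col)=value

Answer: (2,4)=5

Derivation:
Step 1: ant0:(3,3)->N->(2,3) | ant1:(0,1)->W->(0,0) | ant2:(1,4)->S->(2,4)
  grid max=4 at (0,0)
Step 2: ant0:(2,3)->E->(2,4) | ant1:(0,0)->E->(0,1) | ant2:(2,4)->W->(2,3)
  grid max=4 at (2,4)
Step 3: ant0:(2,4)->W->(2,3) | ant1:(0,1)->W->(0,0) | ant2:(2,3)->E->(2,4)
  grid max=5 at (2,4)
Final grid:
  4 0 0 0 0
  0 0 0 0 0
  0 0 0 3 5
  0 0 0 0 0
Max pheromone 5 at (2,4)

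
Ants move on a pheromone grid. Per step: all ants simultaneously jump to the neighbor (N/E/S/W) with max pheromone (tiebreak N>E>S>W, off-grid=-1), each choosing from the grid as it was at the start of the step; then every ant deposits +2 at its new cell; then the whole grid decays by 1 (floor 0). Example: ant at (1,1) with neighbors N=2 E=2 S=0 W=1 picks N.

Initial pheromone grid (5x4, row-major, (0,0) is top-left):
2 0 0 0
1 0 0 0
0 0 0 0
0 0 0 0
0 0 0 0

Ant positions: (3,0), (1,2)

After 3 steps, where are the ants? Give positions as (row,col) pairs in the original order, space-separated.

Step 1: ant0:(3,0)->N->(2,0) | ant1:(1,2)->N->(0,2)
  grid max=1 at (0,0)
Step 2: ant0:(2,0)->N->(1,0) | ant1:(0,2)->E->(0,3)
  grid max=1 at (0,3)
Step 3: ant0:(1,0)->N->(0,0) | ant1:(0,3)->S->(1,3)
  grid max=1 at (0,0)

(0,0) (1,3)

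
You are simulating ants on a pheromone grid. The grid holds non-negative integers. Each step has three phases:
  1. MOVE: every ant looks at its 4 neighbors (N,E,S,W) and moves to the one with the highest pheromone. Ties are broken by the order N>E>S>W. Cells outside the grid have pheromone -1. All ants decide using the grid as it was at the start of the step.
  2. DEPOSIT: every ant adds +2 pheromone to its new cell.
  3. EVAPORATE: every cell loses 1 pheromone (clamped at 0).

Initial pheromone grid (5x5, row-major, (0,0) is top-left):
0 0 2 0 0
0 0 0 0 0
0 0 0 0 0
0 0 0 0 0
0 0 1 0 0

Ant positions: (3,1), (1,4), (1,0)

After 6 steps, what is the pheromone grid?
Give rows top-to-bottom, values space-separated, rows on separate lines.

After step 1: ants at (2,1),(0,4),(0,0)
  1 0 1 0 1
  0 0 0 0 0
  0 1 0 0 0
  0 0 0 0 0
  0 0 0 0 0
After step 2: ants at (1,1),(1,4),(0,1)
  0 1 0 0 0
  0 1 0 0 1
  0 0 0 0 0
  0 0 0 0 0
  0 0 0 0 0
After step 3: ants at (0,1),(0,4),(1,1)
  0 2 0 0 1
  0 2 0 0 0
  0 0 0 0 0
  0 0 0 0 0
  0 0 0 0 0
After step 4: ants at (1,1),(1,4),(0,1)
  0 3 0 0 0
  0 3 0 0 1
  0 0 0 0 0
  0 0 0 0 0
  0 0 0 0 0
After step 5: ants at (0,1),(0,4),(1,1)
  0 4 0 0 1
  0 4 0 0 0
  0 0 0 0 0
  0 0 0 0 0
  0 0 0 0 0
After step 6: ants at (1,1),(1,4),(0,1)
  0 5 0 0 0
  0 5 0 0 1
  0 0 0 0 0
  0 0 0 0 0
  0 0 0 0 0

0 5 0 0 0
0 5 0 0 1
0 0 0 0 0
0 0 0 0 0
0 0 0 0 0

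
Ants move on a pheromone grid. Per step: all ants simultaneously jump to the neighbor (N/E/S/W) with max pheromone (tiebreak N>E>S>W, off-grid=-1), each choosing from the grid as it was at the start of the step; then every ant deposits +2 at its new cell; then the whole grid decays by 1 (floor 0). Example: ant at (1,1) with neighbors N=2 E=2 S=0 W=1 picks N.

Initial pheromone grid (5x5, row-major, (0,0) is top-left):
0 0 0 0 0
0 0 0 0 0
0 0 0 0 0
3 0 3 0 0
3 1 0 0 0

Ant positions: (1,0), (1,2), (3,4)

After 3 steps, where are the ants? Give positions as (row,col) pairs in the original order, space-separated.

Step 1: ant0:(1,0)->N->(0,0) | ant1:(1,2)->N->(0,2) | ant2:(3,4)->N->(2,4)
  grid max=2 at (3,0)
Step 2: ant0:(0,0)->E->(0,1) | ant1:(0,2)->E->(0,3) | ant2:(2,4)->N->(1,4)
  grid max=1 at (0,1)
Step 3: ant0:(0,1)->E->(0,2) | ant1:(0,3)->E->(0,4) | ant2:(1,4)->N->(0,4)
  grid max=3 at (0,4)

(0,2) (0,4) (0,4)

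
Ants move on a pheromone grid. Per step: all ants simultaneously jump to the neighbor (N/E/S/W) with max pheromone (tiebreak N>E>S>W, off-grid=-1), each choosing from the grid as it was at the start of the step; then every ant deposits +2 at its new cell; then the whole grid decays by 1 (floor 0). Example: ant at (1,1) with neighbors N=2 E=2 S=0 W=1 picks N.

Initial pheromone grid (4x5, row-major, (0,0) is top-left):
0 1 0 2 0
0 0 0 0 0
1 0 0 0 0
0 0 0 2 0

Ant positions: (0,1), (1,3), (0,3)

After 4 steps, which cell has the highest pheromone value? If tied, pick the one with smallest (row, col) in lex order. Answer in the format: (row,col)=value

Step 1: ant0:(0,1)->E->(0,2) | ant1:(1,3)->N->(0,3) | ant2:(0,3)->E->(0,4)
  grid max=3 at (0,3)
Step 2: ant0:(0,2)->E->(0,3) | ant1:(0,3)->E->(0,4) | ant2:(0,4)->W->(0,3)
  grid max=6 at (0,3)
Step 3: ant0:(0,3)->E->(0,4) | ant1:(0,4)->W->(0,3) | ant2:(0,3)->E->(0,4)
  grid max=7 at (0,3)
Step 4: ant0:(0,4)->W->(0,3) | ant1:(0,3)->E->(0,4) | ant2:(0,4)->W->(0,3)
  grid max=10 at (0,3)
Final grid:
  0 0 0 10 6
  0 0 0 0 0
  0 0 0 0 0
  0 0 0 0 0
Max pheromone 10 at (0,3)

Answer: (0,3)=10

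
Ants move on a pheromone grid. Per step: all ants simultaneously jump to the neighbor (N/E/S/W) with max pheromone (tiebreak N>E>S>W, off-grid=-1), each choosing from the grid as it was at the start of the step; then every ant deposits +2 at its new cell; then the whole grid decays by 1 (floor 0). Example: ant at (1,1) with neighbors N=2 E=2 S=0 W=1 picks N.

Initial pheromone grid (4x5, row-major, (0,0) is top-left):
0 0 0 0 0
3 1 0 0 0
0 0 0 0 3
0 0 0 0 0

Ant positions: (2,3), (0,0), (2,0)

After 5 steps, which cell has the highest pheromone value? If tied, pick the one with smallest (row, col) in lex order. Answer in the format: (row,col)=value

Answer: (1,0)=10

Derivation:
Step 1: ant0:(2,3)->E->(2,4) | ant1:(0,0)->S->(1,0) | ant2:(2,0)->N->(1,0)
  grid max=6 at (1,0)
Step 2: ant0:(2,4)->N->(1,4) | ant1:(1,0)->N->(0,0) | ant2:(1,0)->N->(0,0)
  grid max=5 at (1,0)
Step 3: ant0:(1,4)->S->(2,4) | ant1:(0,0)->S->(1,0) | ant2:(0,0)->S->(1,0)
  grid max=8 at (1,0)
Step 4: ant0:(2,4)->N->(1,4) | ant1:(1,0)->N->(0,0) | ant2:(1,0)->N->(0,0)
  grid max=7 at (1,0)
Step 5: ant0:(1,4)->S->(2,4) | ant1:(0,0)->S->(1,0) | ant2:(0,0)->S->(1,0)
  grid max=10 at (1,0)
Final grid:
  4 0 0 0 0
  10 0 0 0 0
  0 0 0 0 4
  0 0 0 0 0
Max pheromone 10 at (1,0)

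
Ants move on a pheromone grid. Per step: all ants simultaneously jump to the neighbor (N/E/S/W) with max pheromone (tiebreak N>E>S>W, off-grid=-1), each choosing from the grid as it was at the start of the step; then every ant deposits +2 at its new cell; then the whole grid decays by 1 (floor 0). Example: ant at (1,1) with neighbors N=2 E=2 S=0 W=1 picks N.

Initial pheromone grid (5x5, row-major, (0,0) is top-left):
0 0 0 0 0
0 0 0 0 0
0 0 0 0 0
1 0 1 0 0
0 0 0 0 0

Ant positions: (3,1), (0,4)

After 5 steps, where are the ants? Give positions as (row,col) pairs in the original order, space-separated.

Step 1: ant0:(3,1)->E->(3,2) | ant1:(0,4)->S->(1,4)
  grid max=2 at (3,2)
Step 2: ant0:(3,2)->N->(2,2) | ant1:(1,4)->N->(0,4)
  grid max=1 at (0,4)
Step 3: ant0:(2,2)->S->(3,2) | ant1:(0,4)->S->(1,4)
  grid max=2 at (3,2)
Step 4: ant0:(3,2)->N->(2,2) | ant1:(1,4)->N->(0,4)
  grid max=1 at (0,4)
Step 5: ant0:(2,2)->S->(3,2) | ant1:(0,4)->S->(1,4)
  grid max=2 at (3,2)

(3,2) (1,4)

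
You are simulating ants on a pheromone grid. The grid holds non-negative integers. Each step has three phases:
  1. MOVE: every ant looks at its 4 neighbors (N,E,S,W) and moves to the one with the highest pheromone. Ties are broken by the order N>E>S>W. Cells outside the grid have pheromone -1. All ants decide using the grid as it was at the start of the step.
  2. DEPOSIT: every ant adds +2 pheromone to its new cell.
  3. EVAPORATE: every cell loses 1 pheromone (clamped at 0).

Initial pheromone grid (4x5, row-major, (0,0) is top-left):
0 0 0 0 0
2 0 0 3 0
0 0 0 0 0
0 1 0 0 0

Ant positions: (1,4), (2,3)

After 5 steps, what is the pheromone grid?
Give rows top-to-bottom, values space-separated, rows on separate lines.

After step 1: ants at (1,3),(1,3)
  0 0 0 0 0
  1 0 0 6 0
  0 0 0 0 0
  0 0 0 0 0
After step 2: ants at (0,3),(0,3)
  0 0 0 3 0
  0 0 0 5 0
  0 0 0 0 0
  0 0 0 0 0
After step 3: ants at (1,3),(1,3)
  0 0 0 2 0
  0 0 0 8 0
  0 0 0 0 0
  0 0 0 0 0
After step 4: ants at (0,3),(0,3)
  0 0 0 5 0
  0 0 0 7 0
  0 0 0 0 0
  0 0 0 0 0
After step 5: ants at (1,3),(1,3)
  0 0 0 4 0
  0 0 0 10 0
  0 0 0 0 0
  0 0 0 0 0

0 0 0 4 0
0 0 0 10 0
0 0 0 0 0
0 0 0 0 0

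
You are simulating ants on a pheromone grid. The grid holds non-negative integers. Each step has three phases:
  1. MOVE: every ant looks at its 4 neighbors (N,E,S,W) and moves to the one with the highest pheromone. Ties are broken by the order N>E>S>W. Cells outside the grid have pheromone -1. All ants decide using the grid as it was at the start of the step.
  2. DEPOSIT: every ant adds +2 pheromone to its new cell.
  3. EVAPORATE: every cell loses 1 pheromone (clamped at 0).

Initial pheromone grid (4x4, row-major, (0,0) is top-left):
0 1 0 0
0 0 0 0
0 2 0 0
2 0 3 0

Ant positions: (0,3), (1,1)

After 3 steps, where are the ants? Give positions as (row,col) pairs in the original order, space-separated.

Step 1: ant0:(0,3)->S->(1,3) | ant1:(1,1)->S->(2,1)
  grid max=3 at (2,1)
Step 2: ant0:(1,3)->N->(0,3) | ant1:(2,1)->N->(1,1)
  grid max=2 at (2,1)
Step 3: ant0:(0,3)->S->(1,3) | ant1:(1,1)->S->(2,1)
  grid max=3 at (2,1)

(1,3) (2,1)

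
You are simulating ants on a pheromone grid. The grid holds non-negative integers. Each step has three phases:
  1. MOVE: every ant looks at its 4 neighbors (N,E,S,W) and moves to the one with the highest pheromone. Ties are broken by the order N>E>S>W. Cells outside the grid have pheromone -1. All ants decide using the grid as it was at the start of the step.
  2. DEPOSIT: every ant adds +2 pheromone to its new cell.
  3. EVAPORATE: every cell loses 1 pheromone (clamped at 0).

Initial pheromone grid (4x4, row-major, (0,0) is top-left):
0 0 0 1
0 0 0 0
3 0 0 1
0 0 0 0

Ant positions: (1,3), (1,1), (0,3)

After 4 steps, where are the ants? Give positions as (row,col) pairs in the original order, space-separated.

Step 1: ant0:(1,3)->N->(0,3) | ant1:(1,1)->N->(0,1) | ant2:(0,3)->S->(1,3)
  grid max=2 at (0,3)
Step 2: ant0:(0,3)->S->(1,3) | ant1:(0,1)->E->(0,2) | ant2:(1,3)->N->(0,3)
  grid max=3 at (0,3)
Step 3: ant0:(1,3)->N->(0,3) | ant1:(0,2)->E->(0,3) | ant2:(0,3)->S->(1,3)
  grid max=6 at (0,3)
Step 4: ant0:(0,3)->S->(1,3) | ant1:(0,3)->S->(1,3) | ant2:(1,3)->N->(0,3)
  grid max=7 at (0,3)

(1,3) (1,3) (0,3)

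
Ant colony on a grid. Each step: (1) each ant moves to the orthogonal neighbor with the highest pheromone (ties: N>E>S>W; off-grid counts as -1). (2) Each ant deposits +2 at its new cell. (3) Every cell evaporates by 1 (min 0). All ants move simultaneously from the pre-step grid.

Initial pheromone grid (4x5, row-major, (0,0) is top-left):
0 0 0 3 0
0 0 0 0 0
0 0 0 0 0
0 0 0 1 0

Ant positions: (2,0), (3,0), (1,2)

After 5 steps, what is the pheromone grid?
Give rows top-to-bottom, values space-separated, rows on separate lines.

After step 1: ants at (1,0),(2,0),(0,2)
  0 0 1 2 0
  1 0 0 0 0
  1 0 0 0 0
  0 0 0 0 0
After step 2: ants at (2,0),(1,0),(0,3)
  0 0 0 3 0
  2 0 0 0 0
  2 0 0 0 0
  0 0 0 0 0
After step 3: ants at (1,0),(2,0),(0,4)
  0 0 0 2 1
  3 0 0 0 0
  3 0 0 0 0
  0 0 0 0 0
After step 4: ants at (2,0),(1,0),(0,3)
  0 0 0 3 0
  4 0 0 0 0
  4 0 0 0 0
  0 0 0 0 0
After step 5: ants at (1,0),(2,0),(0,4)
  0 0 0 2 1
  5 0 0 0 0
  5 0 0 0 0
  0 0 0 0 0

0 0 0 2 1
5 0 0 0 0
5 0 0 0 0
0 0 0 0 0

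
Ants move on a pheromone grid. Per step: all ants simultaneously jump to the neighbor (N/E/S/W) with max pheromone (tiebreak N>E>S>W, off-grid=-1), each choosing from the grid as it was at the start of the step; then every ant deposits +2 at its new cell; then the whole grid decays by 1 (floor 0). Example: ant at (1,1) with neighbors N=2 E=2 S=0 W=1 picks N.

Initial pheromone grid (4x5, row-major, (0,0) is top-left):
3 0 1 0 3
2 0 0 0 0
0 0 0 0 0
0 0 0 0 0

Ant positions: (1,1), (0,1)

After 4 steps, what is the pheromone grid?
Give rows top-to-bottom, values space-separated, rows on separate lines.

After step 1: ants at (1,0),(0,0)
  4 0 0 0 2
  3 0 0 0 0
  0 0 0 0 0
  0 0 0 0 0
After step 2: ants at (0,0),(1,0)
  5 0 0 0 1
  4 0 0 0 0
  0 0 0 0 0
  0 0 0 0 0
After step 3: ants at (1,0),(0,0)
  6 0 0 0 0
  5 0 0 0 0
  0 0 0 0 0
  0 0 0 0 0
After step 4: ants at (0,0),(1,0)
  7 0 0 0 0
  6 0 0 0 0
  0 0 0 0 0
  0 0 0 0 0

7 0 0 0 0
6 0 0 0 0
0 0 0 0 0
0 0 0 0 0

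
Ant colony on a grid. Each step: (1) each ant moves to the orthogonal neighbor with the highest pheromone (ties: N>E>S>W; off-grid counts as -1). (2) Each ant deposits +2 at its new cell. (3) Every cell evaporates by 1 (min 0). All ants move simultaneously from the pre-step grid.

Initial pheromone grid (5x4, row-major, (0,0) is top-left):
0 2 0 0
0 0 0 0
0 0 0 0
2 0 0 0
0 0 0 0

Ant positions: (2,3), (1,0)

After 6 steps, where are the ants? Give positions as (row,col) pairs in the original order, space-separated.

Step 1: ant0:(2,3)->N->(1,3) | ant1:(1,0)->N->(0,0)
  grid max=1 at (0,0)
Step 2: ant0:(1,3)->N->(0,3) | ant1:(0,0)->E->(0,1)
  grid max=2 at (0,1)
Step 3: ant0:(0,3)->S->(1,3) | ant1:(0,1)->E->(0,2)
  grid max=1 at (0,1)
Step 4: ant0:(1,3)->N->(0,3) | ant1:(0,2)->W->(0,1)
  grid max=2 at (0,1)
Step 5: ant0:(0,3)->S->(1,3) | ant1:(0,1)->E->(0,2)
  grid max=1 at (0,1)
Step 6: ant0:(1,3)->N->(0,3) | ant1:(0,2)->W->(0,1)
  grid max=2 at (0,1)

(0,3) (0,1)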